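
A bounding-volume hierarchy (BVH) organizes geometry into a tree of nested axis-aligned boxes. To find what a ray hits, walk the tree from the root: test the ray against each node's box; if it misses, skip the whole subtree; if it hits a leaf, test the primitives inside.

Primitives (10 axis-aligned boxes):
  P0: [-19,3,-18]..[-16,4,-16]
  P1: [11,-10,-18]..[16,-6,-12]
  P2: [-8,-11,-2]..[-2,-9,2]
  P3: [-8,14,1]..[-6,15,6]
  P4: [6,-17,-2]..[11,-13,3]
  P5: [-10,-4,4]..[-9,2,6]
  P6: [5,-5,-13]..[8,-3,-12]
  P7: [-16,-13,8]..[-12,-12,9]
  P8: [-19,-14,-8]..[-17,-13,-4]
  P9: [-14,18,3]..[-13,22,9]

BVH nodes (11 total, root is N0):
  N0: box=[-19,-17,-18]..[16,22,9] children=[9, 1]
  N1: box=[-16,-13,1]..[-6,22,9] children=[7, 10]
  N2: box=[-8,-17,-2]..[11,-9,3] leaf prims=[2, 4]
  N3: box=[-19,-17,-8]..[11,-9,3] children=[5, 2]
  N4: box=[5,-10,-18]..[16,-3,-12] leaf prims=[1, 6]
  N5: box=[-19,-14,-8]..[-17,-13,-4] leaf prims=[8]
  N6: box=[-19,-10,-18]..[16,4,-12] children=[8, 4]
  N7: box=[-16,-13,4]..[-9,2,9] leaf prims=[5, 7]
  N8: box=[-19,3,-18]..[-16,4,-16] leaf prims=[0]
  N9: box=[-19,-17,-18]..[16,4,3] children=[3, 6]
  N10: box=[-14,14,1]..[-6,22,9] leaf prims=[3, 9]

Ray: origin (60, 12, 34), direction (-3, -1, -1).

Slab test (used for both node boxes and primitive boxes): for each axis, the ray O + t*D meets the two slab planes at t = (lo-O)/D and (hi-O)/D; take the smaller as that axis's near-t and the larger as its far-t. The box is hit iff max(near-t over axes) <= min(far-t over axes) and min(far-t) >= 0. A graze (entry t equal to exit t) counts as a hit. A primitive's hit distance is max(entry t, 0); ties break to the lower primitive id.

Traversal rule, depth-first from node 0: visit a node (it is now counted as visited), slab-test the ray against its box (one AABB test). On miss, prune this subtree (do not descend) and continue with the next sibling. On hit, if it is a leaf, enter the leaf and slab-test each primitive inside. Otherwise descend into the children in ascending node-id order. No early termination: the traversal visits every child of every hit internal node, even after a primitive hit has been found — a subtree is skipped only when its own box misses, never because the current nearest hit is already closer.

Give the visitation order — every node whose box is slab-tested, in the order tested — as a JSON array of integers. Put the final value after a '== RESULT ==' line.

Traverse from the root:
N0 x:[44/3,79/3] y:[-10,29] z:[25,52] -> hit [25,79/3], descend [1, 9]
  N1 x:[22,76/3] y:[-10,25] z:[25,33] -> hit [25,25], descend [7, 10]
    N7 x:[23,76/3] y:[10,25] z:[25,30] -> hit [25,25] leaf, test {P5(miss), P7@t=25}
    N10 x:[22,74/3] y:[-10,-2] z:[25,33] -> miss, prune
  N9 x:[44/3,79/3] y:[8,29] z:[31,52] -> miss, prune

5 AABB tests over nodes [0, 1, 7, 10, 9]; 1 leaf entered; closest P7.

== RESULT ==
[0, 1, 7, 10, 9]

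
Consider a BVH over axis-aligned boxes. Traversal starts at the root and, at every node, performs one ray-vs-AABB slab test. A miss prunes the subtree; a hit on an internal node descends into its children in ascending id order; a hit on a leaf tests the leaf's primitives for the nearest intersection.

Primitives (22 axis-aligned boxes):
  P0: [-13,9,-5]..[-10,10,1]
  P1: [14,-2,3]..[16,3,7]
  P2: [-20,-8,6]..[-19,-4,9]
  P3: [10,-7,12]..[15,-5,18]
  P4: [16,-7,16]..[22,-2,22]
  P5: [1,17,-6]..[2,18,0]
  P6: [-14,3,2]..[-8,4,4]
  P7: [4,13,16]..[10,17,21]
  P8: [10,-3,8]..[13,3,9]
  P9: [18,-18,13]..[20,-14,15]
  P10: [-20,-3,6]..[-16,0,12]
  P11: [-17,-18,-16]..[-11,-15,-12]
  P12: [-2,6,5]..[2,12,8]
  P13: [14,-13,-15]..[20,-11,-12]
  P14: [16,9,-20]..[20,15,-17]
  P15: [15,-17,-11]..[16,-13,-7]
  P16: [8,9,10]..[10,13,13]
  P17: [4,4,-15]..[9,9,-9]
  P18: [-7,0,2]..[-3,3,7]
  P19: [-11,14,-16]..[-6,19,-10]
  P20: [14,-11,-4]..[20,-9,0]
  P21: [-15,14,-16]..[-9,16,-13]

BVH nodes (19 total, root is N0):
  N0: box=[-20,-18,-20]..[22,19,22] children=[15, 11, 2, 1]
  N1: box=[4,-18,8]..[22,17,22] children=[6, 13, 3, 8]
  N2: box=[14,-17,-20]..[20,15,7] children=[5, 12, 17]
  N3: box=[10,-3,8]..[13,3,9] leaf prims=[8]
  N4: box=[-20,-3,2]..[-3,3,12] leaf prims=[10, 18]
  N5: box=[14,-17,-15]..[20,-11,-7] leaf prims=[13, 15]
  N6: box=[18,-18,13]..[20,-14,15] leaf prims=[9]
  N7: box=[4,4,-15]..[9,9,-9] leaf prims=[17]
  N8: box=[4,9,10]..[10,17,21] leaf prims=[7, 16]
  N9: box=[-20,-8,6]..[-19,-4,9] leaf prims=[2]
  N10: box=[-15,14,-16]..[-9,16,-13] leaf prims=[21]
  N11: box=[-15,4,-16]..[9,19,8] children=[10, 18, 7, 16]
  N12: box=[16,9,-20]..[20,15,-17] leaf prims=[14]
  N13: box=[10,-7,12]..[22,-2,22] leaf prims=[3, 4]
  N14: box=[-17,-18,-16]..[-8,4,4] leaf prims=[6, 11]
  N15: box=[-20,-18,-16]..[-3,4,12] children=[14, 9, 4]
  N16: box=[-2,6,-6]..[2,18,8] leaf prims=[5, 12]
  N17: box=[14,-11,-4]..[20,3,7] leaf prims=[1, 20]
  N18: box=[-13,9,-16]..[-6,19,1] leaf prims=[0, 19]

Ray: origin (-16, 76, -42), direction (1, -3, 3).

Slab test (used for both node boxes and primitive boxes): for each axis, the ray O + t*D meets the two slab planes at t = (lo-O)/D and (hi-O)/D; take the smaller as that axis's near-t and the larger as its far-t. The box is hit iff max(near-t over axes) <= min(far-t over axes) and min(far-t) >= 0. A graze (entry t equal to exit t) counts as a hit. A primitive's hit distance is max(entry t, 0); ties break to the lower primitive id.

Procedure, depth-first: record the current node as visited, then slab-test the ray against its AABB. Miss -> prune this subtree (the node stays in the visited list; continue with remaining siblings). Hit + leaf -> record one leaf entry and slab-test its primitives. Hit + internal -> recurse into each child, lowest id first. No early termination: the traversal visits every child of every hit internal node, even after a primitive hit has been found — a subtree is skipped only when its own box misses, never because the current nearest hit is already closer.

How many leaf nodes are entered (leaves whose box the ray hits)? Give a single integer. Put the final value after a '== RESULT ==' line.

Trace the traversal:
N0 x:[-4,38] y:[19,94/3] z:[22/3,64/3] -> hit [19,64/3], descend [1, 2, 11, 15]
  N1 x:[20,38] y:[59/3,94/3] z:[50/3,64/3] -> hit [20,64/3], descend [3, 6, 8, 13]
    N3 x:[26,29] y:[73/3,79/3] z:[50/3,17] -> miss, prune
    N6 x:[34,36] y:[30,94/3] z:[55/3,19] -> miss, prune
    N8 x:[20,26] y:[59/3,67/3] z:[52/3,21] -> hit [20,21] leaf, test {P7@t=20, P16(miss)}
    N13 x:[26,38] y:[26,83/3] z:[18,64/3] -> miss, prune
  N2 x:[30,36] y:[61/3,31] z:[22/3,49/3] -> miss, prune
  N11 x:[1,25] y:[19,24] z:[26/3,50/3] -> miss, prune
  N15 x:[-4,13] y:[24,94/3] z:[26/3,18] -> miss, prune

Visited [0, 1, 3, 6, 8, 13, 2, 11, 15]. Tests: 9 box, 1 leaf. Nearest: P7.

== RESULT ==
1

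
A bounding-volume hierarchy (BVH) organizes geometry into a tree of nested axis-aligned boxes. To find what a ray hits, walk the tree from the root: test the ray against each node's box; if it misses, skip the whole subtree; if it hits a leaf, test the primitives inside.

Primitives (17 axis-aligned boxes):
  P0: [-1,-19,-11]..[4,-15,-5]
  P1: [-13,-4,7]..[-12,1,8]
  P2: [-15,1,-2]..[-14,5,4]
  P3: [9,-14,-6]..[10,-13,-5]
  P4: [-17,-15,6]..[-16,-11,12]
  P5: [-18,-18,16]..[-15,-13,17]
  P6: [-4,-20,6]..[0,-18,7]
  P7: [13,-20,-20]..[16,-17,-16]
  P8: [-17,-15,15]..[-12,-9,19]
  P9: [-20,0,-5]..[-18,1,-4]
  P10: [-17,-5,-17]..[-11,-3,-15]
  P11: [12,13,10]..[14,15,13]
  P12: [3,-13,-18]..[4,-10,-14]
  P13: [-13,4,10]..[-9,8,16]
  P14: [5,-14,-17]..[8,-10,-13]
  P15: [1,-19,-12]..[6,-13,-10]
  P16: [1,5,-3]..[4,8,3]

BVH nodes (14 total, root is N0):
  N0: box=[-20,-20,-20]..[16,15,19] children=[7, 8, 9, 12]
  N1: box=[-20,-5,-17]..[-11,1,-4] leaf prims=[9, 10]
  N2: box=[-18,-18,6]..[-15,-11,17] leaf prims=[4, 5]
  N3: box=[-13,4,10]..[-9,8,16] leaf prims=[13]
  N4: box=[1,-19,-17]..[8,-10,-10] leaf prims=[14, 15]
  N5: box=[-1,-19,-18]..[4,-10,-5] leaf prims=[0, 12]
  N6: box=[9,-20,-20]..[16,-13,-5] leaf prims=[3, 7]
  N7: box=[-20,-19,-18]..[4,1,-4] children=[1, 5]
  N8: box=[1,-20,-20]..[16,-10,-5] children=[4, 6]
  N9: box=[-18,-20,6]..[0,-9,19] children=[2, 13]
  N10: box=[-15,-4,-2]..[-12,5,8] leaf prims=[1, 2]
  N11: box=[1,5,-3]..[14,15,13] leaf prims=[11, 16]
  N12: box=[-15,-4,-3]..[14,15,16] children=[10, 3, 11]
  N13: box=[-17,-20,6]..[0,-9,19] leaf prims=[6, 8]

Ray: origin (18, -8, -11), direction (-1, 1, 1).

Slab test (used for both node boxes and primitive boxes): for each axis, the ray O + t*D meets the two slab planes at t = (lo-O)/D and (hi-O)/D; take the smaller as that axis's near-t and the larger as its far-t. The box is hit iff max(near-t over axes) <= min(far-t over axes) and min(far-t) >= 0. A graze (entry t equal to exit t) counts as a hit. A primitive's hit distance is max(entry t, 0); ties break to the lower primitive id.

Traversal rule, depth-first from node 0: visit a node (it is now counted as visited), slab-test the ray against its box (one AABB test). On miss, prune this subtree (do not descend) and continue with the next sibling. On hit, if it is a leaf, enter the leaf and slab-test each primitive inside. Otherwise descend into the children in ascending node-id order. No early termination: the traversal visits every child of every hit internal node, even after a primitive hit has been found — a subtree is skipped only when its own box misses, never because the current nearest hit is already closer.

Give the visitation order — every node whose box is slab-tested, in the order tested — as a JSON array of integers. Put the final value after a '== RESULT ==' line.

Trace the traversal:
N0 x:[2,38] y:[-12,23] z:[-9,30] -> hit [2,23], descend [7, 8, 9, 12]
  N7 x:[14,38] y:[-11,9] z:[-7,7] -> miss, prune
  N8 x:[2,17] y:[-12,-2] z:[-9,6] -> miss, prune
  N9 x:[18,36] y:[-12,-1] z:[17,30] -> miss, prune
  N12 x:[4,33] y:[4,23] z:[8,27] -> hit [8,23], descend [3, 10, 11]
    N3 x:[27,31] y:[12,16] z:[21,27] -> miss, prune
    N10 x:[30,33] y:[4,13] z:[9,19] -> miss, prune
    N11 x:[4,17] y:[13,23] z:[8,24] -> hit [13,17] leaf, test {P11(miss), P16@t=14}

Visited [0, 7, 8, 9, 12, 3, 10, 11]. Tests: 8 box, 1 leaf. Nearest: P16.

== RESULT ==
[0, 7, 8, 9, 12, 3, 10, 11]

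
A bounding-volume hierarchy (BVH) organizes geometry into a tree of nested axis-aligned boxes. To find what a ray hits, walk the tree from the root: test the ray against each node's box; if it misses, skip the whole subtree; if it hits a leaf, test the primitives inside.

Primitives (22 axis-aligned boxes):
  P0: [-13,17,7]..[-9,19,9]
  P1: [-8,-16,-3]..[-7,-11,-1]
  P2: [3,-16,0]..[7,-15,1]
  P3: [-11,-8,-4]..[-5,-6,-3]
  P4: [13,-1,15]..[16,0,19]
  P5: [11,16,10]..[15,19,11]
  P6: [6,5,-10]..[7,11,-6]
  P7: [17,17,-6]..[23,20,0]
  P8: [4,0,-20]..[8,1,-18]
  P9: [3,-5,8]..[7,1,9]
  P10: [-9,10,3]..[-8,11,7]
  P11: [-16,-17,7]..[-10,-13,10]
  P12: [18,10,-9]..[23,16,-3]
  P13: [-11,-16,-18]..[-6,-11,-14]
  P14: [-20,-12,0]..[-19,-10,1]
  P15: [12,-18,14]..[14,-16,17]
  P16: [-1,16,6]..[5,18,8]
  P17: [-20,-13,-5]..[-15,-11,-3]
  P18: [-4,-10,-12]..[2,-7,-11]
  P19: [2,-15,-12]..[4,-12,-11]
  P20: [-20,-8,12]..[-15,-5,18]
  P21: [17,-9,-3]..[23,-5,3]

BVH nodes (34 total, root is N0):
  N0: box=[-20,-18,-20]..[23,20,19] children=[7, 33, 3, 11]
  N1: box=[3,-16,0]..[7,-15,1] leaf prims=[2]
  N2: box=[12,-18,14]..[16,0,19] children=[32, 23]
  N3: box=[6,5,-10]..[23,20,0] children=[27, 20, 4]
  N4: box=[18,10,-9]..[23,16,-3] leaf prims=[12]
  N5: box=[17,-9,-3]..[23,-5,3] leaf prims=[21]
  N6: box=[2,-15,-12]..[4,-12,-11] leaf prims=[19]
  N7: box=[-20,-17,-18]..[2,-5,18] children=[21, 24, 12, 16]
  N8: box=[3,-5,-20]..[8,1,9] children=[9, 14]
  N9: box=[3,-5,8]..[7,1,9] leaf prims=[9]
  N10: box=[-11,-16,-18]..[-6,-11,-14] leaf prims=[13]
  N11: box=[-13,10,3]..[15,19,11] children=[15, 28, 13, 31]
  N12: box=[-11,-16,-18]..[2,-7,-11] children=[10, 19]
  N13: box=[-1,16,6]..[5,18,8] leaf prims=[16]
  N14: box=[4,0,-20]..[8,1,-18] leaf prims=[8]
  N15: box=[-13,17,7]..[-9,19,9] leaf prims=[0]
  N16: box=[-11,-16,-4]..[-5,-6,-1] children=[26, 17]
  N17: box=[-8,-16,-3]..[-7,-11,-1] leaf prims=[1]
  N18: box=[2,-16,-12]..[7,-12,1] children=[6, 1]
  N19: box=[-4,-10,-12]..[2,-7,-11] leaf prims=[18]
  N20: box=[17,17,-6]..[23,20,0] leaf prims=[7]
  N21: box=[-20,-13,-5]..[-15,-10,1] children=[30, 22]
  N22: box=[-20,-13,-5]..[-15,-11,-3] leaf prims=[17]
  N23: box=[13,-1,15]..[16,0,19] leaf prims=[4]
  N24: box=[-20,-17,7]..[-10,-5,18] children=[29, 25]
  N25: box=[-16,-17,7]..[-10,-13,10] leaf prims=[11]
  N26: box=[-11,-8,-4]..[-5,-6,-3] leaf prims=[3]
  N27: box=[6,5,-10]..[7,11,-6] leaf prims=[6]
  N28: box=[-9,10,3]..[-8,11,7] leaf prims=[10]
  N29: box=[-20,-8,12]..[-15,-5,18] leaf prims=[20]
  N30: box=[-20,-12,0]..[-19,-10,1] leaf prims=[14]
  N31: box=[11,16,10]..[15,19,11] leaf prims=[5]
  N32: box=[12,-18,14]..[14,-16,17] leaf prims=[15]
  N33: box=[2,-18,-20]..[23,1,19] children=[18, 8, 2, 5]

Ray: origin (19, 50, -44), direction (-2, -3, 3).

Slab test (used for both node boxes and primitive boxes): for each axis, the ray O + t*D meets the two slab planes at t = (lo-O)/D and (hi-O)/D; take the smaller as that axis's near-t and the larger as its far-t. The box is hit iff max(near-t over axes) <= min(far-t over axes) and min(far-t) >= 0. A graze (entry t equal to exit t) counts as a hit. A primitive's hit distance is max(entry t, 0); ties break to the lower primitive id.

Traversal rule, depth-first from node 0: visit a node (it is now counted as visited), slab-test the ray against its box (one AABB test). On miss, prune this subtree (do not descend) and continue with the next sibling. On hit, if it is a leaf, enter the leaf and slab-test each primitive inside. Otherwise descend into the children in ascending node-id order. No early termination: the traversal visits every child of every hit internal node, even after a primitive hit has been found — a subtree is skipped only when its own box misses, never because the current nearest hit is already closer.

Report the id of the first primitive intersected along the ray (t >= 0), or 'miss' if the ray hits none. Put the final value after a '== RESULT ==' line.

Trace the traversal:
N0 x:[-2,39/2] y:[10,68/3] z:[8,21] -> hit [10,39/2], descend [3, 7, 11, 33]
  N3 x:[-2,13/2] y:[10,15] z:[34/3,44/3] -> miss, prune
  N7 x:[17/2,39/2] y:[55/3,67/3] z:[26/3,62/3] -> hit [55/3,39/2], descend [12, 16, 21, 24]
    N12 x:[17/2,15] y:[19,22] z:[26/3,11] -> miss, prune
    N16 x:[12,15] y:[56/3,22] z:[40/3,43/3] -> miss, prune
    N21 x:[17,39/2] y:[20,21] z:[13,15] -> miss, prune
    N24 x:[29/2,39/2] y:[55/3,67/3] z:[17,62/3] -> hit [55/3,39/2], descend [25, 29]
      N25 x:[29/2,35/2] y:[21,67/3] z:[17,18] -> miss, prune
      N29 x:[17,39/2] y:[55/3,58/3] z:[56/3,62/3] -> hit [56/3,58/3] leaf, test {P20@t=56/3}
  N11 x:[2,16] y:[31/3,40/3] z:[47/3,55/3] -> miss, prune
  N33 x:[-2,17/2] y:[49/3,68/3] z:[8,21] -> miss, prune

Summary -> nodes [0, 3, 7, 12, 16, 21, 24, 25, 29, 11, 33]; box-tests=11; leaf-entries=1; first=P20

== RESULT ==
20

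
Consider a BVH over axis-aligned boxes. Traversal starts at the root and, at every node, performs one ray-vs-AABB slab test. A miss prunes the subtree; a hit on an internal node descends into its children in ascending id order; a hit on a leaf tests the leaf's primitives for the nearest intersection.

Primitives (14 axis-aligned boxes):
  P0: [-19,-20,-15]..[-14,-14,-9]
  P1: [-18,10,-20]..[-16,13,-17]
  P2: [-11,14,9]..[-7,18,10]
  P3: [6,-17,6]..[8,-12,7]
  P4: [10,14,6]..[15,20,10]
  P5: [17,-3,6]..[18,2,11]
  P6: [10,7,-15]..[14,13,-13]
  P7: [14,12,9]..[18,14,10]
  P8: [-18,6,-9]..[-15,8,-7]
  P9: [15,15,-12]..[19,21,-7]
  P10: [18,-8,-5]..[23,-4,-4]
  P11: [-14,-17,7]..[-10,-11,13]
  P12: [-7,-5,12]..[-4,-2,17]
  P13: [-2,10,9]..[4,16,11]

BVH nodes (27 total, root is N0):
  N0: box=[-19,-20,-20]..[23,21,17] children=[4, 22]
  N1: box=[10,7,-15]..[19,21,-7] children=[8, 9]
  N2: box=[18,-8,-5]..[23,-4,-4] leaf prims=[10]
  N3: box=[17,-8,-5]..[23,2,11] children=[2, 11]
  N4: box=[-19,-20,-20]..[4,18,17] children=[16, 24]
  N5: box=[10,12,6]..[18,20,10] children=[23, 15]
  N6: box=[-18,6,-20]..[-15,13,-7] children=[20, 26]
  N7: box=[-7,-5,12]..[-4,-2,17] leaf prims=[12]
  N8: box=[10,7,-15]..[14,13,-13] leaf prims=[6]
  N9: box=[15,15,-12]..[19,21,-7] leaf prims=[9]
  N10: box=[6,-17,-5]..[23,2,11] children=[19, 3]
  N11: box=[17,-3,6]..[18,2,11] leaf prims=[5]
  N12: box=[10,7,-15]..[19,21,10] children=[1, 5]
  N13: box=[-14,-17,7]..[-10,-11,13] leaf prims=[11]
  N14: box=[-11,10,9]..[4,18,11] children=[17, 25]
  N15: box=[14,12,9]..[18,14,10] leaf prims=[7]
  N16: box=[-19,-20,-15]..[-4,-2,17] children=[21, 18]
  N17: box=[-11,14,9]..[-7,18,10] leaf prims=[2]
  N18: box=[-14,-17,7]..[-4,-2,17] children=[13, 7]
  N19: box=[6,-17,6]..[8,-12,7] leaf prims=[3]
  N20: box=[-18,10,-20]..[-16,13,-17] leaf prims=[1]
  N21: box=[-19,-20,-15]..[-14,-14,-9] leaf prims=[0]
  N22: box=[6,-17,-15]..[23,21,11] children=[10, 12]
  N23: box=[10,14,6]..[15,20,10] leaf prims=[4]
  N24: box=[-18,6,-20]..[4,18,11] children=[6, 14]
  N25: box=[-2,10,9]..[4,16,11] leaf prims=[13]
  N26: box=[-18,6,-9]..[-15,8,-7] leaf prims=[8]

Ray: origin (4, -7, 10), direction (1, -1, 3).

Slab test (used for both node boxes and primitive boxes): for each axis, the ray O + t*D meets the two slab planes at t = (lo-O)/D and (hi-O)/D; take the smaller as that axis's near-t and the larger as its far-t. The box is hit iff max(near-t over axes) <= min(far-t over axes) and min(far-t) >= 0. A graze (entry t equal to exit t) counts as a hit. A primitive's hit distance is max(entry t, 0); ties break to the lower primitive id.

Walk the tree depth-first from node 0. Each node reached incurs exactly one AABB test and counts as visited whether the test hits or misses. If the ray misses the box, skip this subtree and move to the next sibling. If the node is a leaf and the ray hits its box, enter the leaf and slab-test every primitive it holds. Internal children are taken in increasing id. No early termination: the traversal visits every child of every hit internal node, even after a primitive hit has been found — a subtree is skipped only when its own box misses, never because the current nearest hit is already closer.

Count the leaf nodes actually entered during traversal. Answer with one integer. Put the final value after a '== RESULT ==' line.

Walk:
N0 x:[-23,19] y:[-28,13] z:[-10,7/3] -> hit [-10,7/3], descend [4, 22]
  N4 x:[-23,0] y:[-25,13] z:[-10,7/3] -> hit [-10,0], descend [16, 24]
    N16 x:[-23,-8] y:[-5,13] z:[-25/3,7/3] -> miss, prune
    N24 x:[-22,0] y:[-25,-13] z:[-10,1/3] -> miss, prune
  N22 x:[2,19] y:[-28,10] z:[-25/3,1/3] -> miss, prune

order=[0, 4, 16, 24, 22]  |boxes|=5  |leaves|=0  hit=miss

== RESULT ==
0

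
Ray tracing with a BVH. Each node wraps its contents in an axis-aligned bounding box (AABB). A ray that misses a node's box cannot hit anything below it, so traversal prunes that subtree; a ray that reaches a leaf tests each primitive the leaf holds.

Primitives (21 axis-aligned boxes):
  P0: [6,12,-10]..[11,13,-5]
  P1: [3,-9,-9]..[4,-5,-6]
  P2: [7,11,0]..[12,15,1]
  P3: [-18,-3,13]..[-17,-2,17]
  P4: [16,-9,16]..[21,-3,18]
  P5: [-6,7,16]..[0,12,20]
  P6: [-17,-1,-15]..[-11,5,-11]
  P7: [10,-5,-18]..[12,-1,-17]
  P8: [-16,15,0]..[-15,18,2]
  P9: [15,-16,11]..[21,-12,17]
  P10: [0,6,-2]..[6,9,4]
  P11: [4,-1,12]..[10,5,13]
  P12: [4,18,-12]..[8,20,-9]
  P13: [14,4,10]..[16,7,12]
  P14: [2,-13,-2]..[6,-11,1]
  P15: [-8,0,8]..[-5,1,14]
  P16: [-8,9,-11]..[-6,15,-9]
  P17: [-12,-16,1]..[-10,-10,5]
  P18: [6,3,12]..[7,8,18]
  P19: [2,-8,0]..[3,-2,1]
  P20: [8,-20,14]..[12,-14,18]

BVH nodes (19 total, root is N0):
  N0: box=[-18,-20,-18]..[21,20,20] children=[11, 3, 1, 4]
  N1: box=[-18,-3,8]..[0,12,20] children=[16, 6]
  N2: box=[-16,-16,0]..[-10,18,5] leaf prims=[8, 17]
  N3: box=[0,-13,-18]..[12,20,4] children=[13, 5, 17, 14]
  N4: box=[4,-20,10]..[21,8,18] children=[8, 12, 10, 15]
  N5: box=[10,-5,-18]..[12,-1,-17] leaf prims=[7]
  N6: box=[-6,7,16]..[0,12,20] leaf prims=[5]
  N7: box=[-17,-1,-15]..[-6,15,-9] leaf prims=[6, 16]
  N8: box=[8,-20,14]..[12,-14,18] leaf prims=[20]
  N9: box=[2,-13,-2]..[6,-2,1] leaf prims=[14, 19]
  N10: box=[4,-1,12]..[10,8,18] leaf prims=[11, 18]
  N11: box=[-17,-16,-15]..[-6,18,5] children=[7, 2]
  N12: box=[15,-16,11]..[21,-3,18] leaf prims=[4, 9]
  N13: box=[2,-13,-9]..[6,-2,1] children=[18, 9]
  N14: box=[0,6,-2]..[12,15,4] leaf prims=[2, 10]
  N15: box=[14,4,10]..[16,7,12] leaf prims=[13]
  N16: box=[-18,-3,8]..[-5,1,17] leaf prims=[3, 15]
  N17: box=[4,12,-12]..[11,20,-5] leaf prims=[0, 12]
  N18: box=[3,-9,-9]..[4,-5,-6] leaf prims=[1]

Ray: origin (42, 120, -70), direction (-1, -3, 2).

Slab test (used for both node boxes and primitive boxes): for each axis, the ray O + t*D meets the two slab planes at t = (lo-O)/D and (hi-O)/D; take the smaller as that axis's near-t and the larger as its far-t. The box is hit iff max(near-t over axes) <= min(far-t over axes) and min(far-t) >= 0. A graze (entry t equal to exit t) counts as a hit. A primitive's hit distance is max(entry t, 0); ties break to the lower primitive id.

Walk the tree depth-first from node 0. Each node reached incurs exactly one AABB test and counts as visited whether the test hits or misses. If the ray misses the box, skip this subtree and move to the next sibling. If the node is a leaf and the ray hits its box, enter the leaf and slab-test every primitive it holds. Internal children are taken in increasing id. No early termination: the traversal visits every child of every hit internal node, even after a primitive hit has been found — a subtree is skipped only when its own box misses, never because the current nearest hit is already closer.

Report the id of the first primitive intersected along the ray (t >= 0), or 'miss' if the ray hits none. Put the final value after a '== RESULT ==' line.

Trace the traversal:
N0 x:[21,60] y:[100/3,140/3] z:[26,45] -> hit [100/3,45], descend [1, 3, 4, 11]
  N1 x:[42,60] y:[36,41] z:[39,45] -> miss, prune
  N3 x:[30,42] y:[100/3,133/3] z:[26,37] -> hit [100/3,37], descend [5, 13, 14, 17]
    N5 x:[30,32] y:[121/3,125/3] z:[26,53/2] -> miss, prune
    N13 x:[36,40] y:[122/3,133/3] z:[61/2,71/2] -> miss, prune
    N14 x:[30,42] y:[35,38] z:[34,37] -> hit [35,37] leaf, test {P2@t=35, P10@t=37}
    N17 x:[31,38] y:[100/3,36] z:[29,65/2] -> miss, prune
  N4 x:[21,38] y:[112/3,140/3] z:[40,44] -> miss, prune
  N11 x:[48,59] y:[34,136/3] z:[55/2,75/2] -> miss, prune

Summary -> nodes [0, 1, 3, 5, 13, 14, 17, 4, 11]; box-tests=9; leaf-entries=1; first=P2

== RESULT ==
2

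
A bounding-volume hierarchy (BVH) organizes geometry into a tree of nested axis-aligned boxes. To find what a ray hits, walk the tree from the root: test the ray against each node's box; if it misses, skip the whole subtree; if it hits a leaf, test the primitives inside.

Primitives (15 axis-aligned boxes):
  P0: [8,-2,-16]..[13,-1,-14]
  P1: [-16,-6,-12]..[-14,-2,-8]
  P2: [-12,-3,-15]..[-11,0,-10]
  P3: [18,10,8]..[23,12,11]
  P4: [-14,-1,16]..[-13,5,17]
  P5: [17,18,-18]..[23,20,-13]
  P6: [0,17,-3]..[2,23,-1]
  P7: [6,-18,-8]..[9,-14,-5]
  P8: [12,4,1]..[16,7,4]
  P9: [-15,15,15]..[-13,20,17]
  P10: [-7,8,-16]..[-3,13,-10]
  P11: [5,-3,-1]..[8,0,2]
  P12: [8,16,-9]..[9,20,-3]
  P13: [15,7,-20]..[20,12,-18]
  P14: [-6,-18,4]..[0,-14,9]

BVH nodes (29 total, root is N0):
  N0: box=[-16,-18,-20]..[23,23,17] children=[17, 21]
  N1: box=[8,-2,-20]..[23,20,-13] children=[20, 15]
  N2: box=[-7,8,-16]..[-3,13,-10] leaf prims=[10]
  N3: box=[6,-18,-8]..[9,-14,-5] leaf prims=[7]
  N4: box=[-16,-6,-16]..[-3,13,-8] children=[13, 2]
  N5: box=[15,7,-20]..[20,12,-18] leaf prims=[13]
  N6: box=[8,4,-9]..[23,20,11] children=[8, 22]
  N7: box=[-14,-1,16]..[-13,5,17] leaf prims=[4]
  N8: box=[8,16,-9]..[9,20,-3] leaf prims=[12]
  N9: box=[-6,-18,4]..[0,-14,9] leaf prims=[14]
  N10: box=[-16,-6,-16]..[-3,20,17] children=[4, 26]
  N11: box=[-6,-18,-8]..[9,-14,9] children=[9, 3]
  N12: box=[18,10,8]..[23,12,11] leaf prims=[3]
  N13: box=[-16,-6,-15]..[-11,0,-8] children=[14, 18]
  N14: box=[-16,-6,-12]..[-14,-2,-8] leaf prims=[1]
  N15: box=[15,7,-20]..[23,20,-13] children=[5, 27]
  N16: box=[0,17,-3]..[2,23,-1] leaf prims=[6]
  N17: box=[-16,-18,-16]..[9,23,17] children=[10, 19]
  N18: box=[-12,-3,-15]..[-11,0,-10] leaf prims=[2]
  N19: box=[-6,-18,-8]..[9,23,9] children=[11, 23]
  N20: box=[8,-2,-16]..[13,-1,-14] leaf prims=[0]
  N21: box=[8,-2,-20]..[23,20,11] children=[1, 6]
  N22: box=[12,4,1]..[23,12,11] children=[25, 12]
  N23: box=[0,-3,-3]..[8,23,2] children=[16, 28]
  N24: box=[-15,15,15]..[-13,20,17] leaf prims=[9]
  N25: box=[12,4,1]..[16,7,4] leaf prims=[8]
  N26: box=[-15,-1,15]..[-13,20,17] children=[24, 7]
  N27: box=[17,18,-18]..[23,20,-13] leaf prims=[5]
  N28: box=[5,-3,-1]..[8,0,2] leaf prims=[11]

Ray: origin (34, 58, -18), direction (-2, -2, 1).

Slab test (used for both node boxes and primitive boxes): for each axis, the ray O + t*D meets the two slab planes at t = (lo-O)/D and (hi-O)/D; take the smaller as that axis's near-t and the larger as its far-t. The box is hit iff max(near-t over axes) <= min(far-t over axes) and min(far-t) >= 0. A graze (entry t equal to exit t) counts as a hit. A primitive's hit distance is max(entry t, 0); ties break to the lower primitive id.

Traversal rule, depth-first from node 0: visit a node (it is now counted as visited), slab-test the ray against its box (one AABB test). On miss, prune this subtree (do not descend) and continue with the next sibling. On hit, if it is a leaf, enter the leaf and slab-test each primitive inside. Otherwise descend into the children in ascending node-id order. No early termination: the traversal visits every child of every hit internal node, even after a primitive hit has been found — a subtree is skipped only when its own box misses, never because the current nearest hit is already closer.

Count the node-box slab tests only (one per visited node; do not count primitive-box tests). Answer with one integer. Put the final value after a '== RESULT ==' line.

Walk:
N0 x:[11/2,25] y:[35/2,38] z:[-2,35] -> hit [35/2,25], descend [17, 21]
  N17 x:[25/2,25] y:[35/2,38] z:[2,35] -> hit [35/2,25], descend [10, 19]
    N10 x:[37/2,25] y:[19,32] z:[2,35] -> hit [19,25], descend [4, 26]
      N4 x:[37/2,25] y:[45/2,32] z:[2,10] -> miss, prune
      N26 x:[47/2,49/2] y:[19,59/2] z:[33,35] -> miss, prune
    N19 x:[25/2,20] y:[35/2,38] z:[10,27] -> hit [35/2,20], descend [11, 23]
      N11 x:[25/2,20] y:[36,38] z:[10,27] -> miss, prune
      N23 x:[13,17] y:[35/2,61/2] z:[15,20] -> miss, prune
  N21 x:[11/2,13] y:[19,30] z:[-2,29] -> miss, prune

Visited [0, 17, 10, 4, 26, 19, 11, 23, 21]. Tests: 9 box, 0 leaf. Nearest: miss.

== RESULT ==
9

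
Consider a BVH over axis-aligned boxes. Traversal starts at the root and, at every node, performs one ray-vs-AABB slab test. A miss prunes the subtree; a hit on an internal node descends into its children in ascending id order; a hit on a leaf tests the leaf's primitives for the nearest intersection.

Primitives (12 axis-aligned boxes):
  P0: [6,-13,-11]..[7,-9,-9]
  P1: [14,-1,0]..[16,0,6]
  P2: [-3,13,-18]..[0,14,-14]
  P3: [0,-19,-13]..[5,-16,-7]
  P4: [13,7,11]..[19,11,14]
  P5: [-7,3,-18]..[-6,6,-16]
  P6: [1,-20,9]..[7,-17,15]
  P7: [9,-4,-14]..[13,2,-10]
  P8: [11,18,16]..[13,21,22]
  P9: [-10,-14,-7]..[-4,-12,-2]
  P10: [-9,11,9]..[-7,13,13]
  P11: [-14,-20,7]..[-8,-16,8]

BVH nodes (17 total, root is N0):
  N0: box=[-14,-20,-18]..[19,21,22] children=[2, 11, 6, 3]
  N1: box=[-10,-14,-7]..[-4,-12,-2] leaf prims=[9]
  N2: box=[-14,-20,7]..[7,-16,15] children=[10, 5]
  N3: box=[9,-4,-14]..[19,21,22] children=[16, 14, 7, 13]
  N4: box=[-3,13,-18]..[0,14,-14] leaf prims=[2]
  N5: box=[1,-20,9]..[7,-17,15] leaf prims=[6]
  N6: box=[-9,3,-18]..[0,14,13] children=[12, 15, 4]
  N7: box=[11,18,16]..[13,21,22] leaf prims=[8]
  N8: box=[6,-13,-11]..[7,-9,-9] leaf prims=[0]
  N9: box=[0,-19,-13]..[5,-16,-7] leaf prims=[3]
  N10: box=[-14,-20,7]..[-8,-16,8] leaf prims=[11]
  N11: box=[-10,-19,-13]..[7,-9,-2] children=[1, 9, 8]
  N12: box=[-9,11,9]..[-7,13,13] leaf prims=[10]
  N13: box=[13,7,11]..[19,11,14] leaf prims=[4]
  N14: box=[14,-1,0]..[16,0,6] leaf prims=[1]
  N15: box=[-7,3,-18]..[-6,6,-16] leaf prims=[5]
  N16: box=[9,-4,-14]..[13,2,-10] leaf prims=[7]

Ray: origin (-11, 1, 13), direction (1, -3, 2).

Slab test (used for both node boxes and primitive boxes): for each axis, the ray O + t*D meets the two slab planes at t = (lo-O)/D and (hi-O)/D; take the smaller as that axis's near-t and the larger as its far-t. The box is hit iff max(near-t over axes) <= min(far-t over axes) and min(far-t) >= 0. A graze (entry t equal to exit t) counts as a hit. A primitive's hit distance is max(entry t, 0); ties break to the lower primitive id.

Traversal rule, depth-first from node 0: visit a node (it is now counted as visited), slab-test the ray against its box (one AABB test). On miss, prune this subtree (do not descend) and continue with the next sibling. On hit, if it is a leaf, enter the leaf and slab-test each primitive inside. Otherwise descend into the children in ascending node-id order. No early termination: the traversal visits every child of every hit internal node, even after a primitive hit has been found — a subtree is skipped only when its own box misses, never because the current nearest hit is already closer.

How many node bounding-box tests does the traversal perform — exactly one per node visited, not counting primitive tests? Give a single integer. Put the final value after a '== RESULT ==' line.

Trace the traversal:
N0 x:[-3,30] y:[-20/3,7] z:[-31/2,9/2] -> hit [-3,9/2], descend [2, 3, 6, 11]
  N2 x:[-3,18] y:[17/3,7] z:[-3,1] -> miss, prune
  N3 x:[20,30] y:[-20/3,5/3] z:[-27/2,9/2] -> miss, prune
  N6 x:[2,11] y:[-13/3,-2/3] z:[-31/2,0] -> miss, prune
  N11 x:[1,18] y:[10/3,20/3] z:[-13,-15/2] -> miss, prune

Summary -> nodes [0, 2, 3, 6, 11]; box-tests=5; leaf-entries=0; first=miss

== RESULT ==
5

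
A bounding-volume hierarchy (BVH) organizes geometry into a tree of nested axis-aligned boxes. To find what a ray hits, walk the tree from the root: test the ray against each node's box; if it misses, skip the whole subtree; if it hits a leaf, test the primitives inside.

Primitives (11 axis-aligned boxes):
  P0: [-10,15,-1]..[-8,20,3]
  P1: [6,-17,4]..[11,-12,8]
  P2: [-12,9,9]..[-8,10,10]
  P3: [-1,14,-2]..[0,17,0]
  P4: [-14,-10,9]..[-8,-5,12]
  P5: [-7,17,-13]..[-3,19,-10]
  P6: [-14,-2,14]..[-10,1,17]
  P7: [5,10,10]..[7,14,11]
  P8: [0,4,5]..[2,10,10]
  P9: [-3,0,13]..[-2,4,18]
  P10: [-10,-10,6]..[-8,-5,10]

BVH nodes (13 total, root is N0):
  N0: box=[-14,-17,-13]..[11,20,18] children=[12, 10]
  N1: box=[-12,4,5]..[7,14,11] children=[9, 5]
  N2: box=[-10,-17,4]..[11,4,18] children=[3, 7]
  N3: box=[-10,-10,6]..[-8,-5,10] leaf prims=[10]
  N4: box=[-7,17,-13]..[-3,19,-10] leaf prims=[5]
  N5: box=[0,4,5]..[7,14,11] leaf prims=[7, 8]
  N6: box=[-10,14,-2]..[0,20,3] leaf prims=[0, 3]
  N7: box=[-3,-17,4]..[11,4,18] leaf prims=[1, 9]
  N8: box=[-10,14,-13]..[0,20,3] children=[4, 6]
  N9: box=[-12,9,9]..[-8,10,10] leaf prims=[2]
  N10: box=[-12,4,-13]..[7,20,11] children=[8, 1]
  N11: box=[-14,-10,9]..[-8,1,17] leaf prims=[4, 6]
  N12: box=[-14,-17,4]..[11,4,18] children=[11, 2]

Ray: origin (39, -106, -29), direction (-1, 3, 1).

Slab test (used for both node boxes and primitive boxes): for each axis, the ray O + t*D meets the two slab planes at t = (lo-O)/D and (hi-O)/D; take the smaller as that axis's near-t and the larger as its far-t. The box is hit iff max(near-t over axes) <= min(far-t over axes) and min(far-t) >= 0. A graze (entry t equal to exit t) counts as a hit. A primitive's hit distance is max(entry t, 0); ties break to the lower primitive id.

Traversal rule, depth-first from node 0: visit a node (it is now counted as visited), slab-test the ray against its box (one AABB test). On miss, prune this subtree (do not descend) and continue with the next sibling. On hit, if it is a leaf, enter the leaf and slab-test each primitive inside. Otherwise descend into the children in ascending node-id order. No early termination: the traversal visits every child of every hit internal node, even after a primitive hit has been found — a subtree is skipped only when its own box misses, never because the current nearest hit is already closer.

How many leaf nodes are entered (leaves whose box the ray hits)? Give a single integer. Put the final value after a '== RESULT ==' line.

Trace the traversal:
N0 x:[28,53] y:[89/3,42] z:[16,47] -> hit [89/3,42], descend [10, 12]
  N10 x:[32,51] y:[110/3,42] z:[16,40] -> hit [110/3,40], descend [1, 8]
    N1 x:[32,51] y:[110/3,40] z:[34,40] -> hit [110/3,40], descend [5, 9]
      N5 x:[32,39] y:[110/3,40] z:[34,40] -> hit [110/3,39] leaf, test {P7(miss), P8@t=37}
      N9 x:[47,51] y:[115/3,116/3] z:[38,39] -> miss, prune
    N8 x:[39,49] y:[40,42] z:[16,32] -> miss, prune
  N12 x:[28,53] y:[89/3,110/3] z:[33,47] -> hit [33,110/3], descend [2, 11]
    N2 x:[28,49] y:[89/3,110/3] z:[33,47] -> hit [33,110/3], descend [3, 7]
      N3 x:[47,49] y:[32,101/3] z:[35,39] -> miss, prune
      N7 x:[28,42] y:[89/3,110/3] z:[33,47] -> hit [33,110/3] leaf, test {P1(miss), P9(miss)}
    N11 x:[47,53] y:[32,107/3] z:[38,46] -> miss, prune

Summary -> nodes [0, 10, 1, 5, 9, 8, 12, 2, 3, 7, 11]; box-tests=11; leaf-entries=2; first=P8

== RESULT ==
2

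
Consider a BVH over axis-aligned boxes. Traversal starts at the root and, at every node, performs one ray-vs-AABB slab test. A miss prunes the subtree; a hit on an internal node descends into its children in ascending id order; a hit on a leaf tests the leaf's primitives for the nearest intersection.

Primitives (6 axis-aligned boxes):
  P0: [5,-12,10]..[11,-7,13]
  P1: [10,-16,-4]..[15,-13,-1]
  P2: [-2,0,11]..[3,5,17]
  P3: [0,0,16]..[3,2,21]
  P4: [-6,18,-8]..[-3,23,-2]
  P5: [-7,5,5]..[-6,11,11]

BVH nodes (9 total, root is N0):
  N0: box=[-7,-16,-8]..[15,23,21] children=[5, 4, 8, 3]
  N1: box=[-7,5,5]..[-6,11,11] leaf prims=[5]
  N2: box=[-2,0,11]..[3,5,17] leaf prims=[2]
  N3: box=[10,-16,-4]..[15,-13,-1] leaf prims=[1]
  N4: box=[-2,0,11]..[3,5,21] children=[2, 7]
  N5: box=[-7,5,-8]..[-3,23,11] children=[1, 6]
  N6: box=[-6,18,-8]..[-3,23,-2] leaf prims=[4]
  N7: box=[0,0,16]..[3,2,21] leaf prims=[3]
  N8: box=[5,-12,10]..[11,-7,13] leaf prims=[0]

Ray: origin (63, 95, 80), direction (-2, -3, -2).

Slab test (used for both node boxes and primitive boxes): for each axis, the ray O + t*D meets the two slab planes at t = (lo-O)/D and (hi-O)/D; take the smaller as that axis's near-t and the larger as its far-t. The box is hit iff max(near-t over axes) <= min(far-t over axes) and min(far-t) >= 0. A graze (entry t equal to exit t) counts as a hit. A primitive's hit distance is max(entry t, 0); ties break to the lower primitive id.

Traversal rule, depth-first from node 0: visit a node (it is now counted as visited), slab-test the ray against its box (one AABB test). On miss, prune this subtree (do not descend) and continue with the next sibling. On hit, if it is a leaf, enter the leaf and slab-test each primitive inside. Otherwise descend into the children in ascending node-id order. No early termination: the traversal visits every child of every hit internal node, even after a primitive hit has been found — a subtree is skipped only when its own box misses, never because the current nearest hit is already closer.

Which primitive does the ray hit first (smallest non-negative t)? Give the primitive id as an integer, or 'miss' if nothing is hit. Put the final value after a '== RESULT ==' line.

Walk:
N0 x:[24,35] y:[24,37] z:[59/2,44] -> hit [59/2,35], descend [3, 4, 5, 8]
  N3 x:[24,53/2] y:[36,37] z:[81/2,42] -> miss, prune
  N4 x:[30,65/2] y:[30,95/3] z:[59/2,69/2] -> hit [30,95/3], descend [2, 7]
    N2 x:[30,65/2] y:[30,95/3] z:[63/2,69/2] -> hit [63/2,95/3] leaf, test {P2@t=63/2}
    N7 x:[30,63/2] y:[31,95/3] z:[59/2,32] -> hit [31,63/2] leaf, test {P3@t=31}
  N5 x:[33,35] y:[24,30] z:[69/2,44] -> miss, prune
  N8 x:[26,29] y:[34,107/3] z:[67/2,35] -> miss, prune

order=[0, 3, 4, 2, 7, 5, 8]  |boxes|=7  |leaves|=2  hit=P3

== RESULT ==
3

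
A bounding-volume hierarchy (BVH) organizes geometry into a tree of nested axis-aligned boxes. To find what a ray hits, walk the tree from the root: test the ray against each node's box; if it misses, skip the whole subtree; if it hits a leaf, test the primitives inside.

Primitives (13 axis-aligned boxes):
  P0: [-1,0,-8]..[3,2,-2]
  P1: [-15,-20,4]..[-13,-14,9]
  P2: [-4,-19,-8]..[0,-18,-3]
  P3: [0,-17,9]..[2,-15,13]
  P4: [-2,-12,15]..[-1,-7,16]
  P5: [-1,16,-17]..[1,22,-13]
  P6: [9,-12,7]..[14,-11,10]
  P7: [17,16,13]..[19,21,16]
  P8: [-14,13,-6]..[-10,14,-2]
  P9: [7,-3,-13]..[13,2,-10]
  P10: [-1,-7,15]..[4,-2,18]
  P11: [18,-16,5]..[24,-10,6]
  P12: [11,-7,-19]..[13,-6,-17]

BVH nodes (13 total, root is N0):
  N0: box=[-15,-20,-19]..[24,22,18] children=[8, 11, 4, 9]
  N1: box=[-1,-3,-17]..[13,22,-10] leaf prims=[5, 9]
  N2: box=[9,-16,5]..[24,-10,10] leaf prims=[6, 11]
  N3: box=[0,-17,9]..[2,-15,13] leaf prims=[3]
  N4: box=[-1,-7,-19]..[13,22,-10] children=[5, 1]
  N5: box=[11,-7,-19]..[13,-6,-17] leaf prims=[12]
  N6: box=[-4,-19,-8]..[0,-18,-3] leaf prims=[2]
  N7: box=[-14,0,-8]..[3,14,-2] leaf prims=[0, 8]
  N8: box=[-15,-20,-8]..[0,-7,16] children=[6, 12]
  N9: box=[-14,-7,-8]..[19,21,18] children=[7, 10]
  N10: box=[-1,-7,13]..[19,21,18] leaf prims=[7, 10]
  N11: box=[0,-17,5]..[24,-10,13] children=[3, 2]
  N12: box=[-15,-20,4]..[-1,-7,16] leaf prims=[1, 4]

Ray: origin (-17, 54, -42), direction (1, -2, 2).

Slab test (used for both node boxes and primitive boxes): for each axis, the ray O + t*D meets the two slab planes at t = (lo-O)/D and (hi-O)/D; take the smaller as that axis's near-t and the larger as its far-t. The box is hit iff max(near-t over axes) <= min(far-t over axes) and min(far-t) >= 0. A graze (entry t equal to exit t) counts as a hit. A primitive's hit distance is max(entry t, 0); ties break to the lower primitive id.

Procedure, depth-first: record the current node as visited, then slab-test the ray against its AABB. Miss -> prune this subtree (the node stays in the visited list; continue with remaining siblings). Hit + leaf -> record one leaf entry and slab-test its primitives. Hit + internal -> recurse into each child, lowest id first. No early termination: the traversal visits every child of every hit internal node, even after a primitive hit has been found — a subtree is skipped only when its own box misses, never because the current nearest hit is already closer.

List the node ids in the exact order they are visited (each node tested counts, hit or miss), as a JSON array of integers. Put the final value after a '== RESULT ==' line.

Traverse from the root:
N0 x:[2,41] y:[16,37] z:[23/2,30] -> hit [16,30], descend [4, 8, 9, 11]
  N4 x:[16,30] y:[16,61/2] z:[23/2,16] -> hit [16,16], descend [1, 5]
    N1 x:[16,30] y:[16,57/2] z:[25/2,16] -> hit [16,16] leaf, test {P5(miss), P9(miss)}
    N5 x:[28,30] y:[30,61/2] z:[23/2,25/2] -> miss, prune
  N8 x:[2,17] y:[61/2,37] z:[17,29] -> miss, prune
  N9 x:[3,36] y:[33/2,61/2] z:[17,30] -> hit [17,30], descend [7, 10]
    N7 x:[3,20] y:[20,27] z:[17,20] -> hit [20,20] leaf, test {P0(miss), P8(miss)}
    N10 x:[16,36] y:[33/2,61/2] z:[55/2,30] -> hit [55/2,30] leaf, test {P7(miss), P10(miss)}
  N11 x:[17,41] y:[32,71/2] z:[47/2,55/2] -> miss, prune

Summary -> nodes [0, 4, 1, 5, 8, 9, 7, 10, 11]; box-tests=9; leaf-entries=3; first=miss

== RESULT ==
[0, 4, 1, 5, 8, 9, 7, 10, 11]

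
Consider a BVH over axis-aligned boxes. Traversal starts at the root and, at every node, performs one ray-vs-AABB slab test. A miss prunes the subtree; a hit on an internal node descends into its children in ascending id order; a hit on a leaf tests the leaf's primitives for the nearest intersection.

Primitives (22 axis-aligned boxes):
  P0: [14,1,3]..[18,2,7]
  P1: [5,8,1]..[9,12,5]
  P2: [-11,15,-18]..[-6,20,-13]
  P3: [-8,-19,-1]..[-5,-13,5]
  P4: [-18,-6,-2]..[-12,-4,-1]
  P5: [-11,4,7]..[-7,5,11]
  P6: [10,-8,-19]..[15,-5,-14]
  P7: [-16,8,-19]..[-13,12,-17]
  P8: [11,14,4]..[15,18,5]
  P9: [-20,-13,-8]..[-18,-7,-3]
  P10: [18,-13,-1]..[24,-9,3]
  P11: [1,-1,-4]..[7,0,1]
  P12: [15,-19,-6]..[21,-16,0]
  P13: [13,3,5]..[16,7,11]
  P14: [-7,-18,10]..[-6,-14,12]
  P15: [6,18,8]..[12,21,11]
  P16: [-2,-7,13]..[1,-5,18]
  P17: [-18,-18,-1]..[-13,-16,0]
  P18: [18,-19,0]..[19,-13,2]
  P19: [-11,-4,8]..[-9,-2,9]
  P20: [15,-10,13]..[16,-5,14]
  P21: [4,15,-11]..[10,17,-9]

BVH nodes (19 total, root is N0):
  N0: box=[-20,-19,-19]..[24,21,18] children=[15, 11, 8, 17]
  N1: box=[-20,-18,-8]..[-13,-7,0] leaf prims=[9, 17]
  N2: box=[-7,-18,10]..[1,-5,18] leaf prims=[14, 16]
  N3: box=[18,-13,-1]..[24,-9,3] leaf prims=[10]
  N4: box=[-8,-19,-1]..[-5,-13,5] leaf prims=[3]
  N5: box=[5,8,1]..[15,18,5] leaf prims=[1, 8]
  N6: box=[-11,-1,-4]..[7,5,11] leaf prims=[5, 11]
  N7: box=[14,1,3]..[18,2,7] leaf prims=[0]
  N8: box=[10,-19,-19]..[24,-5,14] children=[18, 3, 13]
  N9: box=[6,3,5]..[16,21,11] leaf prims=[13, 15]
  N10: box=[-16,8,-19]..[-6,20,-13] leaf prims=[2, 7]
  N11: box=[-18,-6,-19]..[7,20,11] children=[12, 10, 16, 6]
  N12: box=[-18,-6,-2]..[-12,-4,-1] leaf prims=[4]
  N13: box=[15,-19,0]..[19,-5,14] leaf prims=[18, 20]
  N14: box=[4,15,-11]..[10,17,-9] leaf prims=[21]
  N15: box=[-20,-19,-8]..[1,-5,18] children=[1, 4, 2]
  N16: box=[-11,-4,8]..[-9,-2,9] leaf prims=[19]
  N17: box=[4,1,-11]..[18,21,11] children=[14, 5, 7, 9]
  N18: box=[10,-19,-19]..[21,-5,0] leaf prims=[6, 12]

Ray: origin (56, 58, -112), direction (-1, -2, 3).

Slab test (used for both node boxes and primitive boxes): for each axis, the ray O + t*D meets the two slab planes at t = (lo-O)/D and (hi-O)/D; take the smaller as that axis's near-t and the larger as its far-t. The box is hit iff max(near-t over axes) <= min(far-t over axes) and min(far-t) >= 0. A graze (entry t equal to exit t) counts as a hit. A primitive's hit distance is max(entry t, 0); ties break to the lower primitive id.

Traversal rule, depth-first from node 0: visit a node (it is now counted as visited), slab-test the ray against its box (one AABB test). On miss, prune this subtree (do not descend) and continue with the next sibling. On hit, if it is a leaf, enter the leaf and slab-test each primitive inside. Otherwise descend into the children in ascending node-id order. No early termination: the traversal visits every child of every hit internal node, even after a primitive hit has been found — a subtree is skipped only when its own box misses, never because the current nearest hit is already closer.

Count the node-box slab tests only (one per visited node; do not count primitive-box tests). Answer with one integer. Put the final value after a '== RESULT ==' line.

Traverse from the root:
N0 x:[32,76] y:[37/2,77/2] z:[31,130/3] -> hit [32,77/2], descend [8, 11, 15, 17]
  N8 x:[32,46] y:[63/2,77/2] z:[31,42] -> hit [32,77/2], descend [3, 13, 18]
    N3 x:[32,38] y:[67/2,71/2] z:[37,115/3] -> miss, prune
    N13 x:[37,41] y:[63/2,77/2] z:[112/3,42] -> hit [112/3,77/2] leaf, test {P18@t=112/3, P20(miss)}
    N18 x:[35,46] y:[63/2,77/2] z:[31,112/3] -> hit [35,112/3] leaf, test {P6(miss), P12@t=37}
  N11 x:[49,74] y:[19,32] z:[31,41] -> miss, prune
  N15 x:[55,76] y:[63/2,77/2] z:[104/3,130/3] -> miss, prune
  N17 x:[38,52] y:[37/2,57/2] z:[101/3,41] -> miss, prune

8 AABB tests over nodes [0, 8, 3, 13, 18, 11, 15, 17]; 2 leaves entered; closest P12.

== RESULT ==
8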